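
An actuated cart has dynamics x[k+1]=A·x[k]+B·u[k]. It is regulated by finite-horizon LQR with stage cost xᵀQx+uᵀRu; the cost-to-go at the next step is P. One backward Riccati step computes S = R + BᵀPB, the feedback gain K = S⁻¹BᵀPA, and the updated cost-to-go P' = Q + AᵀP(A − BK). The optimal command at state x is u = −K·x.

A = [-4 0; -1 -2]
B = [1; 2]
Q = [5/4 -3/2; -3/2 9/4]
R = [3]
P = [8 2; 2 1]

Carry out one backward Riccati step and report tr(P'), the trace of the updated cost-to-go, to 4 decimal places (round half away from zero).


BᵀP = [12.0000 4.0000]
S = R + BᵀPB = [3] + [20.0000] = [23.0000]
BᵀPA = [-52.0000 -8.0000]
K = S⁻¹·BᵀPA = [-2.2609 -0.3478]
A−BK = [-1.7391 0.3478; 3.5217 -1.3043]
AᵀP(A−BK) = [27.4348 -0.0870; -0.0870 1.2174]
P' = Q + AᵀP(A−BK) = [28.6848 -1.5870; -1.5870 3.4674]
tr(P') = 32.1522

32.1522


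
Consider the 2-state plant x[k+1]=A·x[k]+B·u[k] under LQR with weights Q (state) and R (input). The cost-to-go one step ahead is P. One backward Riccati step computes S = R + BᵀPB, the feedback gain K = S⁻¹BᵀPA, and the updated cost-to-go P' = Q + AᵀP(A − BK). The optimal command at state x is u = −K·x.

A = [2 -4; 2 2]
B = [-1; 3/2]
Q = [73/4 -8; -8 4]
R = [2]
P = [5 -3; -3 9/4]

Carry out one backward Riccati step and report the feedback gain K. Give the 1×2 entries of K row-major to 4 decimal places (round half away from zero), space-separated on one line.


BᵀP = [-9.5000 6.3750]
S = R + BᵀPB = [2] + [19.0625] = [21.0625]
BᵀPA = [-6.2500 50.7500]
K = S⁻¹·BᵀPA = [-0.2967 2.4095]
A−BK = [1.7033 -1.5905; 2.4451 -1.6142]
AᵀP(A−BK) = [3.1454 -3.9407; -3.9407 14.7181]
P' = Q + AᵀP(A−BK) = [21.3954 -11.9407; -11.9407 18.7181]
tr(P') = 40.1135

-0.2967 2.4095


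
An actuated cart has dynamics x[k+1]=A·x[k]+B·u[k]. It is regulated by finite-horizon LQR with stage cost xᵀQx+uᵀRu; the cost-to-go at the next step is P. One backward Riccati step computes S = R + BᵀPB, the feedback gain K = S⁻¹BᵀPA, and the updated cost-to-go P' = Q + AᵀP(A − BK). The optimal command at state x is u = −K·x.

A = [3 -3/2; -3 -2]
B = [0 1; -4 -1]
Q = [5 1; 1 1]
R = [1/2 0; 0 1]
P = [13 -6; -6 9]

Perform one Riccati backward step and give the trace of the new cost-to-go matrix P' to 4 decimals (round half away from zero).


16.4588

BᵀP = [24.0000 -36.0000; 19.0000 -15.0000]
S = R + BᵀPB = [1/2 0; 0 1] + [144.0000 60.0000; 60.0000 34.0000] = [144.5000 60.0000; 60.0000 35.0000]
BᵀPA = [180.0000 36.0000; 102.0000 1.5000]
K = S⁻¹·BᵀPA = [0.1235 0.8027; 2.7026 -1.3333]
A−BK = [0.2974 -0.1667; 0.1966 -0.1223]
AᵀP(A−BK) = [8.1077 -3.9998; -3.9998 2.3511]
P' = Q + AᵀP(A−BK) = [13.1077 -2.9998; -2.9998 3.3511]
tr(P') = 16.4588


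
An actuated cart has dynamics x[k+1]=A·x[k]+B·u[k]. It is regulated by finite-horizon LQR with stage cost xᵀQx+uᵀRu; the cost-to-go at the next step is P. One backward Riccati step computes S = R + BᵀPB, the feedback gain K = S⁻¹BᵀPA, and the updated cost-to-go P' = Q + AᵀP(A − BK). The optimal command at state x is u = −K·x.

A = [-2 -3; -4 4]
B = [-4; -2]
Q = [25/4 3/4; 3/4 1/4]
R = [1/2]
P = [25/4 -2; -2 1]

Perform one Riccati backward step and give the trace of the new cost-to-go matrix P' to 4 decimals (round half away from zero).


26.8810

BᵀP = [-21.0000 6.0000]
S = R + BᵀPB = [1/2] + [72.0000] = [72.5000]
BᵀPA = [18.0000 87.0000]
K = S⁻¹·BᵀPA = [0.2483 1.2000]
A−BK = [-1.0069 1.8000; -3.5034 6.4000]
AᵀP(A−BK) = [4.5310 -8.1000; -8.1000 15.8500]
P' = Q + AᵀP(A−BK) = [10.7810 -7.3500; -7.3500 16.1000]
tr(P') = 26.8810


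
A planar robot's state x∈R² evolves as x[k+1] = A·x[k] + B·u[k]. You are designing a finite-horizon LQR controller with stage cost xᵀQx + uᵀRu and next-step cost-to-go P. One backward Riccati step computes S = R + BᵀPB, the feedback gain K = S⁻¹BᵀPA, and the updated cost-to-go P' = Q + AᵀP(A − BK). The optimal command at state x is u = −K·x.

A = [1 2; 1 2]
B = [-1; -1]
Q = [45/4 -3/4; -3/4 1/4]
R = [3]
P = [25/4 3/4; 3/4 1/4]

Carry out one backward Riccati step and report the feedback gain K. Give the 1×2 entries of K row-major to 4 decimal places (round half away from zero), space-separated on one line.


-0.7273 -1.4545

BᵀP = [-7.0000 -1.0000]
S = R + BᵀPB = [3] + [8.0000] = [11.0000]
BᵀPA = [-8.0000 -16.0000]
K = S⁻¹·BᵀPA = [-0.7273 -1.4545]
A−BK = [0.2727 0.5455; 0.2727 0.5455]
AᵀP(A−BK) = [2.1818 4.3636; 4.3636 8.7273]
P' = Q + AᵀP(A−BK) = [13.4318 3.6136; 3.6136 8.9773]
tr(P') = 22.4091


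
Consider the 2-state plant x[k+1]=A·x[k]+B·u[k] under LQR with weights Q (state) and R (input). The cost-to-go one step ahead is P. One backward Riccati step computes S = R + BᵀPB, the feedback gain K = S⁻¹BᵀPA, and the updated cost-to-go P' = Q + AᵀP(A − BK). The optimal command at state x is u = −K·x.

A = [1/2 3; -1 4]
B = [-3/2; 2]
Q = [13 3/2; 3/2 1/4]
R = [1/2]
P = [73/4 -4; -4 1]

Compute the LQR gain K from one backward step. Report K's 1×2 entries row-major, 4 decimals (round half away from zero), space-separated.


-0.3693 -1.0656

BᵀP = [-35.3750 8.0000]
S = R + BᵀPB = [1/2] + [69.0625] = [69.5625]
BᵀPA = [-25.6875 -74.1250]
K = S⁻¹·BᵀPA = [-0.3693 -1.0656]
A−BK = [-0.0539 1.4016; -0.2615 6.1312]
AᵀP(A−BK) = [0.0768 0.0027; 0.0027 5.2633]
P' = Q + AᵀP(A−BK) = [13.0768 1.5027; 1.5027 5.5133]
tr(P') = 18.5901


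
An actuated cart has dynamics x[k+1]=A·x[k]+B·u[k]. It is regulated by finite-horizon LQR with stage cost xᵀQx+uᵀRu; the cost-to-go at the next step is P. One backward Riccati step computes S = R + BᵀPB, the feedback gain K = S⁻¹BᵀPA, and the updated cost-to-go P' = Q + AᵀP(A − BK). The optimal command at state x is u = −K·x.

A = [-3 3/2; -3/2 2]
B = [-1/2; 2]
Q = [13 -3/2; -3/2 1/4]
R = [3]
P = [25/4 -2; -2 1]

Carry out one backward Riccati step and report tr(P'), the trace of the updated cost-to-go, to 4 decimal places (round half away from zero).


BᵀP = [-7.1250 3.0000]
S = R + BᵀPB = [3] + [9.5625] = [12.5625]
BᵀPA = [16.8750 -4.6875]
K = S⁻¹·BᵀPA = [1.3433 -0.3731]
A−BK = [-2.3284 1.3134; -4.1866 2.7463]
AᵀP(A−BK) = [17.8321 -8.3284; -8.3284 4.3134]
P' = Q + AᵀP(A−BK) = [30.8321 -9.8284; -9.8284 4.5634]
tr(P') = 35.3955

35.3955


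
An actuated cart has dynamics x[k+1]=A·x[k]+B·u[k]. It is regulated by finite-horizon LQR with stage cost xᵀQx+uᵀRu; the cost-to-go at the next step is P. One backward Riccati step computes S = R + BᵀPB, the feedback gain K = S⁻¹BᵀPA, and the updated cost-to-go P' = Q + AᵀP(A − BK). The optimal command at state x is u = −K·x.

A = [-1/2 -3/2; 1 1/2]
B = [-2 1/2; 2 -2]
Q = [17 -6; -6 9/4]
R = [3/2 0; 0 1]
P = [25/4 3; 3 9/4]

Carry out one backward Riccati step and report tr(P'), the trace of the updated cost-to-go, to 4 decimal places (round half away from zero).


BᵀP = [-6.5000 -1.5000; -2.8750 -3.0000]
S = R + BᵀPB = [3/2 0; 0 1] + [10.0000 -0.2500; -0.2500 4.5625] = [11.5000 -0.2500; -0.2500 5.5625]
BᵀPA = [1.7500 9.0000; -1.5625 2.8125]
K = S⁻¹·BᵀPA = [0.1462 0.7944; -0.2743 0.5413]
A−BK = [-0.0704 -0.1819; 0.1589 -0.0061]
AᵀP(A−BK) = [0.1280 0.0182; 0.0182 1.4531]
P' = Q + AᵀP(A−BK) = [17.1280 -5.9818; -5.9818 3.7031]
tr(P') = 20.8311

20.8311


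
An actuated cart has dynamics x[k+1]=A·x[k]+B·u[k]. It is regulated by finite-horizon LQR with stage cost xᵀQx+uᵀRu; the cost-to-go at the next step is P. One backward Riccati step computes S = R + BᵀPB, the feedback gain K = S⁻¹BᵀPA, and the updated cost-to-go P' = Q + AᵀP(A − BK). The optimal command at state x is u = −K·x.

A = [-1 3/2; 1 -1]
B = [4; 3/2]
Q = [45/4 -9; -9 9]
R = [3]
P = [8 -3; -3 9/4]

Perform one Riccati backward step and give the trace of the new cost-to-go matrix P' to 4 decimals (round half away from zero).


27.8484

BᵀP = [27.5000 -8.6250]
S = R + BᵀPB = [3] + [97.0625] = [100.0625]
BᵀPA = [-36.1250 49.8750]
K = S⁻¹·BᵀPA = [-0.3610 0.4984]
A−BK = [0.4441 -0.4938; 1.5415 -1.7477]
AᵀP(A−BK) = [3.2080 -3.7439; -3.7439 4.3904]
P' = Q + AᵀP(A−BK) = [14.4580 -12.7439; -12.7439 13.3904]
tr(P') = 27.8484


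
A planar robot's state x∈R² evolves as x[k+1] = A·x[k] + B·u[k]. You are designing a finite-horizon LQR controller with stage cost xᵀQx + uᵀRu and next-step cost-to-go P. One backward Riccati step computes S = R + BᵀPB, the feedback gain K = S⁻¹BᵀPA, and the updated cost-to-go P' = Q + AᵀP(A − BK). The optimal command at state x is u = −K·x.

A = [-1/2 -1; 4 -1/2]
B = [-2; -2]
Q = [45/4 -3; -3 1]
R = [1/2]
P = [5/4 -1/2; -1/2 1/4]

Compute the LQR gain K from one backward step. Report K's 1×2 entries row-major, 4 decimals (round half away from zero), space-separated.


1.1000 0.5000

BᵀP = [-1.5000 0.5000]
S = R + BᵀPB = [1/2] + [2.0000] = [2.5000]
BᵀPA = [2.7500 1.2500]
K = S⁻¹·BᵀPA = [1.1000 0.5000]
A−BK = [1.7000 0.0000; 6.2000 0.5000]
AᵀP(A−BK) = [3.2875 0.6250; 0.6250 0.1875]
P' = Q + AᵀP(A−BK) = [14.5375 -2.3750; -2.3750 1.1875]
tr(P') = 15.7250


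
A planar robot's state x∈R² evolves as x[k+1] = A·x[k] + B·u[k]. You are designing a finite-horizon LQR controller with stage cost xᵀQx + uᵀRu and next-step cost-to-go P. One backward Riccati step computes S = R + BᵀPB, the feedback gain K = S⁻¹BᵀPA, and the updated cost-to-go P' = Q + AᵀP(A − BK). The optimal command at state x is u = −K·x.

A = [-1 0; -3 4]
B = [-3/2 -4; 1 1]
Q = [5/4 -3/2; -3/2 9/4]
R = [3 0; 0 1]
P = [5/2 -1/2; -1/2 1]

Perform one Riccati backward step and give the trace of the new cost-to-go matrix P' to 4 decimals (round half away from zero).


BᵀP = [-4.2500 1.7500; -10.5000 3.0000]
S = R + BᵀPB = [3 0; 0 1] + [8.1250 18.7500; 18.7500 45.0000] = [11.1250 18.7500; 18.7500 46.0000]
BᵀPA = [-1.0000 7.0000; 1.5000 12.0000]
K = S⁻¹·BᵀPA = [-0.4627 0.6055; 0.2212 0.0140]
A−BK = [-0.8092 0.9645; -2.7585 3.3804]
AᵀP(A−BK) = [7.7054 -9.4155; -9.4155 11.5927]
P' = Q + AᵀP(A−BK) = [8.9554 -10.9155; -10.9155 13.8427]
tr(P') = 22.7981

22.7981


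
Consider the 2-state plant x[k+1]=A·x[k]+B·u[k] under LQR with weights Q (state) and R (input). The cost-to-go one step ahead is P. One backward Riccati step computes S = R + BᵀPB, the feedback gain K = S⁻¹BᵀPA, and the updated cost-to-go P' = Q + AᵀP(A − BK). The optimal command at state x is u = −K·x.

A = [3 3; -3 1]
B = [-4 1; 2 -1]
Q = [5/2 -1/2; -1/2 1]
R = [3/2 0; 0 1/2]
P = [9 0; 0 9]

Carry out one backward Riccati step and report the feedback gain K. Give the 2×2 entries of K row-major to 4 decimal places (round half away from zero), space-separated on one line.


-0.1834 -1.5688 2.3837 -3.6061

BᵀP = [-36.0000 18.0000; 9.0000 -9.0000]
S = R + BᵀPB = [3/2 0; 0 1/2] + [180.0000 -54.0000; -54.0000 18.0000] = [181.5000 -54.0000; -54.0000 18.5000]
BᵀPA = [-162.0000 -90.0000; 54.0000 18.0000]
K = S⁻¹·BᵀPA = [-0.1834 -1.5688; 2.3837 -3.6061]
A−BK = [-0.1171 0.3311; -0.2496 0.5314]
AᵀP(A−BK) = [3.5756 -5.4092; -5.4092 13.7216]
P' = Q + AᵀP(A−BK) = [6.0756 -5.9092; -5.9092 14.7216]
tr(P') = 20.7971


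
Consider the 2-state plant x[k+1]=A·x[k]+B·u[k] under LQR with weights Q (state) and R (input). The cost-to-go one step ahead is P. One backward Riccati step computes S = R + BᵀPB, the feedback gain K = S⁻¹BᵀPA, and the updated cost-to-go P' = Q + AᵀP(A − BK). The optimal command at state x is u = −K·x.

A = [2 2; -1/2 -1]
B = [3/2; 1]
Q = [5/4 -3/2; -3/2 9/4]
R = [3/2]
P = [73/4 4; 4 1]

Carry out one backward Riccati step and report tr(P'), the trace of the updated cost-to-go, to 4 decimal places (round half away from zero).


7.6296

BᵀP = [31.3750 7.0000]
S = R + BᵀPB = [3/2] + [54.0625] = [55.5625]
BᵀPA = [59.2500 55.7500]
K = S⁻¹·BᵀPA = [1.0664 1.0034]
A−BK = [0.4004 0.4949; -1.5664 -2.0034]
AᵀP(A−BK) = [2.0678 2.0501; 2.0501 2.0619]
P' = Q + AᵀP(A−BK) = [3.3178 0.5501; 0.5501 4.3119]
tr(P') = 7.6296


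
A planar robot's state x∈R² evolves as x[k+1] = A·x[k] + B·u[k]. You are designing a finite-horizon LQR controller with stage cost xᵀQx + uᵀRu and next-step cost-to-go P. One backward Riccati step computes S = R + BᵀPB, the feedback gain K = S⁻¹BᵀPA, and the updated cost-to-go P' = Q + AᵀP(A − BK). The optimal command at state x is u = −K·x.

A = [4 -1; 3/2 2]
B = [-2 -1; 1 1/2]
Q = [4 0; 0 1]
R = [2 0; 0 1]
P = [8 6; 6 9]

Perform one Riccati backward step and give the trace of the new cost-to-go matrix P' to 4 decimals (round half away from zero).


136.3636

BᵀP = [-10.0000 -3.0000; -5.0000 -1.5000]
S = R + BᵀPB = [2 0; 0 1] + [17.0000 8.5000; 8.5000 4.2500] = [19.0000 8.5000; 8.5000 5.2500]
BᵀPA = [-44.5000 4.0000; -22.2500 2.0000]
K = S⁻¹·BᵀPA = [-1.6182 0.1455; -1.6182 0.1455]
A−BK = [-0.8545 -0.5636; 3.9273 1.7818]
AᵀP(A−BK) = [112.2364 43.7091; 43.7091 19.1273]
P' = Q + AᵀP(A−BK) = [116.2364 43.7091; 43.7091 20.1273]
tr(P') = 136.3636


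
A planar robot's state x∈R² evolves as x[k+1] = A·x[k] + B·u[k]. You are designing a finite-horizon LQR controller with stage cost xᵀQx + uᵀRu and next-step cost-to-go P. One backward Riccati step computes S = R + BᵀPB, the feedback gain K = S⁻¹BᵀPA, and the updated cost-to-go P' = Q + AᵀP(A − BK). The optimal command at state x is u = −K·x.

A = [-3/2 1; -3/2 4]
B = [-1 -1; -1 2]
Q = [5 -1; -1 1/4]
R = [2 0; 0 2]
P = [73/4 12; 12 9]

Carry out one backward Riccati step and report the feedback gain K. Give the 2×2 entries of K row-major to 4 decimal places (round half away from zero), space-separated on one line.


BᵀP = [-30.2500 -21.0000; 5.7500 6.0000]
S = R + BᵀPB = [2 0; 0 2] + [51.2500 -11.7500; -11.7500 6.2500] = [53.2500 -11.7500; -11.7500 8.2500]
BᵀPA = [76.8750 -114.2500; -17.6250 29.7500]
K = S⁻¹·BᵀPA = [1.4178 -1.9685; -0.1170 0.8025]
A−BK = [-0.1992 -0.1660; 0.1519 0.4266]
AᵀP(A−BK) = [4.2535 -5.9054; -5.9054 9.4788]
P' = Q + AᵀP(A−BK) = [9.2535 -6.9054; -6.9054 9.7288]
tr(P') = 18.9824

1.4178 -1.9685 -0.1170 0.8025


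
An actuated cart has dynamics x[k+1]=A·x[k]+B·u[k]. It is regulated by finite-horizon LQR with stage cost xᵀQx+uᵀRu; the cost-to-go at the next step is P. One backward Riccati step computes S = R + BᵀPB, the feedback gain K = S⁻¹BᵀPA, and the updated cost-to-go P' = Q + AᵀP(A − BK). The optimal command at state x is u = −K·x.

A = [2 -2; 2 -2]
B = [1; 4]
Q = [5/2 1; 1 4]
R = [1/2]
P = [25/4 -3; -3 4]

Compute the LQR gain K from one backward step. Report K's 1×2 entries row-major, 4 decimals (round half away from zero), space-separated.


BᵀP = [-5.7500 13.0000]
S = R + BᵀPB = [1/2] + [46.2500] = [46.7500]
BᵀPA = [14.5000 -14.5000]
K = S⁻¹·BᵀPA = [0.3102 -0.3102]
A−BK = [1.6898 -1.6898; 0.7594 -0.7594]
AᵀP(A−BK) = [12.5027 -12.5027; -12.5027 12.5027]
P' = Q + AᵀP(A−BK) = [15.0027 -11.5027; -11.5027 16.5027]
tr(P') = 31.5053

0.3102 -0.3102


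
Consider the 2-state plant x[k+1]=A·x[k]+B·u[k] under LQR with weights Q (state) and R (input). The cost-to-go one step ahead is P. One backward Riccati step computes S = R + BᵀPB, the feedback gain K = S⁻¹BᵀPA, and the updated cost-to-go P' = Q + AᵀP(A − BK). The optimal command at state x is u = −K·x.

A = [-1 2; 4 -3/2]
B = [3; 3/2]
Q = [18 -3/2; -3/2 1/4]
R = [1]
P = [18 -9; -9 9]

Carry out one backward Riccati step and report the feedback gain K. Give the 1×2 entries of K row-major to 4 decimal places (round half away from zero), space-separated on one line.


-0.9242 0.9902

BᵀP = [40.5000 -13.5000]
S = R + BᵀPB = [1] + [101.2500] = [102.2500]
BᵀPA = [-94.5000 101.2500]
K = S⁻¹·BᵀPA = [-0.9242 0.9902]
A−BK = [1.7726 -0.9707; 5.3863 -2.9853]
AᵀP(A−BK) = [146.6626 -81.9242; -81.9242 45.9902]
P' = Q + AᵀP(A−BK) = [164.6626 -83.4242; -83.4242 46.2402]
tr(P') = 210.9028


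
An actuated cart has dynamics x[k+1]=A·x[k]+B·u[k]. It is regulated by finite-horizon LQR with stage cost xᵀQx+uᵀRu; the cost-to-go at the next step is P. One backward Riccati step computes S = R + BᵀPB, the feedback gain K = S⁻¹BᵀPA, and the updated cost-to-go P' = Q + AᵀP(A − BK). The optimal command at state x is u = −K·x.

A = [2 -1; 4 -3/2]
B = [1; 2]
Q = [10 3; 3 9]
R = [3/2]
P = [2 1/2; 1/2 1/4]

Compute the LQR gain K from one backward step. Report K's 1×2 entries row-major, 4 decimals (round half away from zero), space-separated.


1.5385 -0.6923

BᵀP = [3.0000 1.0000]
S = R + BᵀPB = [3/2] + [5.0000] = [6.5000]
BᵀPA = [10.0000 -4.5000]
K = S⁻¹·BᵀPA = [1.5385 -0.6923]
A−BK = [0.4615 -0.3077; 0.9231 -0.1154]
AᵀP(A−BK) = [4.6154 -2.0769; -2.0769 0.9471]
P' = Q + AᵀP(A−BK) = [14.6154 0.9231; 0.9231 9.9471]
tr(P') = 24.5625


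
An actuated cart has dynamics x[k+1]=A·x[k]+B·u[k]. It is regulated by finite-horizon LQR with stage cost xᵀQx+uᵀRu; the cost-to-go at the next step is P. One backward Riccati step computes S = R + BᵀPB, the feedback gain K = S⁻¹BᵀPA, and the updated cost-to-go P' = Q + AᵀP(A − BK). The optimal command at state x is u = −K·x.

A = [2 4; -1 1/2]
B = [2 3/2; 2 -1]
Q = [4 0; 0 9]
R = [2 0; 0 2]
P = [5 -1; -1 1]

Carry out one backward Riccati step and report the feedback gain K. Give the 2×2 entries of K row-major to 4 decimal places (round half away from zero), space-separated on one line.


0.2523 0.9550 0.9550 1.2342

BᵀP = [8.0000 0.0000; 8.5000 -2.5000]
S = R + BᵀPB = [2 0; 0 2] + [16.0000 12.0000; 12.0000 15.2500] = [18.0000 12.0000; 12.0000 17.2500]
BᵀPA = [16.0000 32.0000; 19.5000 32.7500]
K = S⁻¹·BᵀPA = [0.2523 0.9550; 0.9550 1.2342]
A−BK = [0.0631 0.2387; -0.5495 -0.1757]
AᵀP(A−BK) = [2.3423 3.1532; 3.1532 5.2703]
P' = Q + AᵀP(A−BK) = [6.3423 3.1532; 3.1532 14.2703]
tr(P') = 20.6126


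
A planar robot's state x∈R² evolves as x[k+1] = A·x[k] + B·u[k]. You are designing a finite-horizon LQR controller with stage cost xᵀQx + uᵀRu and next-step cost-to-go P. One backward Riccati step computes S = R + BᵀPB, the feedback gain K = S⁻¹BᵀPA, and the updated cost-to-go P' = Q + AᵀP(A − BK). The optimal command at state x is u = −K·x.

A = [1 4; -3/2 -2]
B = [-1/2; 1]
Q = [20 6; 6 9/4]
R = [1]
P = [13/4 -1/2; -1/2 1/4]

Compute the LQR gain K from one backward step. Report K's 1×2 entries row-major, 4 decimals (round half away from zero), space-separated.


BᵀP = [-2.1250 0.5000]
S = R + BᵀPB = [1] + [1.5625] = [2.5625]
BᵀPA = [-2.8750 -9.5000]
K = S⁻¹·BᵀPA = [-1.1220 -3.7073]
A−BK = [0.4390 2.1463; -0.3780 1.7073]
AᵀP(A−BK) = [2.0869 7.0915; 7.0915 25.7805]
P' = Q + AᵀP(A−BK) = [22.0869 13.0915; 13.0915 28.0305]
tr(P') = 50.1174

-1.1220 -3.7073


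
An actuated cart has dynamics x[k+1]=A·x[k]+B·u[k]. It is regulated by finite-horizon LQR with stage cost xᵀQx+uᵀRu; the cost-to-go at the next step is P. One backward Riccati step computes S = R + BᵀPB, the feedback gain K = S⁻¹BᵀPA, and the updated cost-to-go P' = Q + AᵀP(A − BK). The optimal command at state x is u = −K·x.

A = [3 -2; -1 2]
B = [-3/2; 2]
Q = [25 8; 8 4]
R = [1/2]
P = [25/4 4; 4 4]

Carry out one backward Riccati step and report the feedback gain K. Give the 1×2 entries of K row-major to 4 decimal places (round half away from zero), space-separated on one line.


-0.9333 1.0286

BᵀP = [-1.3750 2.0000]
S = R + BᵀPB = [1/2] + [6.0625] = [6.5625]
BᵀPA = [-6.1250 6.7500]
K = S⁻¹·BᵀPA = [-0.9333 1.0286]
A−BK = [1.6000 -0.4571; 0.8667 -0.0571]
AᵀP(A−BK) = [30.5333 -7.2000; -7.2000 2.0571]
P' = Q + AᵀP(A−BK) = [55.5333 0.8000; 0.8000 6.0571]
tr(P') = 61.5905


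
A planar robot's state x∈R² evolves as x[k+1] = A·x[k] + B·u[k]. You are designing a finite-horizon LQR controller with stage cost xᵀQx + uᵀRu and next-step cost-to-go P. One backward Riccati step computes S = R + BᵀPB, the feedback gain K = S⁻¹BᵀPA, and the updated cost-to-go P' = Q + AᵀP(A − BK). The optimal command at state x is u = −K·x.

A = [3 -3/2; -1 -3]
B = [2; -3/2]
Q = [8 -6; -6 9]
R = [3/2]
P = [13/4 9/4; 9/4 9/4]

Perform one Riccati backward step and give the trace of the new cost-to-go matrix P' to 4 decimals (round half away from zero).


BᵀP = [3.1250 1.1250]
S = R + BᵀPB = [3/2] + [4.5625] = [6.0625]
BᵀPA = [8.2500 -8.0625]
K = S⁻¹·BᵀPA = [1.3608 -1.3299]
A−BK = [0.2784 1.1598; 1.0412 -4.9948]
AᵀP(A−BK) = [6.7732 -13.7784; -13.7784 37.0902]
P' = Q + AᵀP(A−BK) = [14.7732 -19.7784; -19.7784 46.0902]
tr(P') = 60.8634

60.8634


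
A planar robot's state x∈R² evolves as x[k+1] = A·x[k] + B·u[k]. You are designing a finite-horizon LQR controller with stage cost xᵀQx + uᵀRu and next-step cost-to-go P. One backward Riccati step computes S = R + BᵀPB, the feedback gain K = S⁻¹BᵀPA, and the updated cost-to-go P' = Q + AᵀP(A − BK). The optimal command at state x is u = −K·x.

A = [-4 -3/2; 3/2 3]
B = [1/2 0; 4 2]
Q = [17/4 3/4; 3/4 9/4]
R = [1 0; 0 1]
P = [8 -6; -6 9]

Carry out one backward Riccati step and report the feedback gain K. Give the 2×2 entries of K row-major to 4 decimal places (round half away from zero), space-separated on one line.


BᵀP = [-20.0000 33.0000; -12.0000 18.0000]
S = R + BᵀPB = [1 0; 0 1] + [122.0000 66.0000; 66.0000 36.0000] = [123.0000 66.0000; 66.0000 37.0000]
BᵀPA = [129.5000 129.0000; 75.0000 72.0000]
K = S⁻¹·BᵀPA = [-0.8128 0.1077; 3.4769 1.7538]
A−BK = [-3.5936 -1.5538; -2.2026 -0.9385]
AᵀP(A−BK) = [64.7410 28.5154; 28.5154 12.8308]
P' = Q + AᵀP(A−BK) = [68.9910 29.2654; 29.2654 15.0808]
tr(P') = 84.0718

-0.8128 0.1077 3.4769 1.7538


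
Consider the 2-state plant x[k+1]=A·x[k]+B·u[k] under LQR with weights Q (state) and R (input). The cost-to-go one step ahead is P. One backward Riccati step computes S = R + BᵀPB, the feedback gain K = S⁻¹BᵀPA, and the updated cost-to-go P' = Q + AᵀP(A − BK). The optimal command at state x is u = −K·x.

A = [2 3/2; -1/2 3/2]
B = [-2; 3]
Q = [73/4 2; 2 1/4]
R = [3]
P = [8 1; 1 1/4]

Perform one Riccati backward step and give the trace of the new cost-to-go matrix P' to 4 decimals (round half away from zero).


BᵀP = [-13.0000 -1.2500]
S = R + BᵀPB = [3] + [22.2500] = [25.2500]
BᵀPA = [-25.3750 -21.3750]
K = S⁻¹·BᵀPA = [-1.0050 -0.8465]
A−BK = [-0.0099 -0.1931; 2.5149 4.0396]
AᵀP(A−BK) = [4.5619 4.5817; 4.5817 4.9678]
P' = Q + AᵀP(A−BK) = [22.8119 6.5817; 6.5817 5.2178]
tr(P') = 28.0297

28.0297


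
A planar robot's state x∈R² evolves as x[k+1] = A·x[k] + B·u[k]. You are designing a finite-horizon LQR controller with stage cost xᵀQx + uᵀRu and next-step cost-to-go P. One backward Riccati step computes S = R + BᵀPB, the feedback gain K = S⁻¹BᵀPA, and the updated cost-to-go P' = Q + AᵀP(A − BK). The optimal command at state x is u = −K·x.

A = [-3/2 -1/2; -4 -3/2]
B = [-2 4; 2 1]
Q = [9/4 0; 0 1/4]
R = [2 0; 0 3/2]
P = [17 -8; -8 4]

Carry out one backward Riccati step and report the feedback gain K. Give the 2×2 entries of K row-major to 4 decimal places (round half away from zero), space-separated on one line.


-0.5829 -0.2255 -0.3775 -0.1296

BᵀP = [-50.0000 24.0000; 60.0000 -28.0000]
S = R + BᵀPB = [2 0; 0 3/2] + [148.0000 -176.0000; -176.0000 212.0000] = [150.0000 -176.0000; -176.0000 213.5000]
BᵀPA = [-21.0000 -11.0000; 22.0000 12.0000]
K = S⁻¹·BᵀPA = [-0.5829 -0.2255; -0.3775 -0.1296]
A−BK = [-1.1559 -0.4323; -2.4566 -0.9194]
AᵀP(A−BK) = [2.3134 0.8677; 0.8677 0.3258]
P' = Q + AᵀP(A−BK) = [4.5634 0.8677; 0.8677 0.5758]
tr(P') = 5.1392


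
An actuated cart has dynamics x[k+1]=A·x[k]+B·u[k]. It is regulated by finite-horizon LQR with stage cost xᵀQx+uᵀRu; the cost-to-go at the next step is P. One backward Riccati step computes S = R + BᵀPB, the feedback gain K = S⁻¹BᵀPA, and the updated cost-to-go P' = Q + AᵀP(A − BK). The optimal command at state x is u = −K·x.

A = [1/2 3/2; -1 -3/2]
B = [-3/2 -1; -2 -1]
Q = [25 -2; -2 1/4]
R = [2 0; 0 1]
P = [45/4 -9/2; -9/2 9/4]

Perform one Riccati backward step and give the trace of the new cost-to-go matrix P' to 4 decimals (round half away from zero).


BᵀP = [-7.8750 2.2500; -6.7500 2.2500]
S = R + BᵀPB = [2 0; 0 1] + [7.3125 5.6250; 5.6250 4.5000] = [9.3125 5.6250; 5.6250 5.5000]
BᵀPA = [-6.1875 -15.1875; -5.6250 -13.5000]
K = S⁻¹·BᵀPA = [-0.1221 -0.3879; -0.8978 -2.0579]
A−BK = [-0.5810 -1.1397; -2.1421 -4.3336]
AᵀP(A−BK) = [3.7566 7.9621; 7.9621 16.9531]
P' = Q + AᵀP(A−BK) = [28.7566 5.9621; 5.9621 17.2031]
tr(P') = 45.9597

45.9597


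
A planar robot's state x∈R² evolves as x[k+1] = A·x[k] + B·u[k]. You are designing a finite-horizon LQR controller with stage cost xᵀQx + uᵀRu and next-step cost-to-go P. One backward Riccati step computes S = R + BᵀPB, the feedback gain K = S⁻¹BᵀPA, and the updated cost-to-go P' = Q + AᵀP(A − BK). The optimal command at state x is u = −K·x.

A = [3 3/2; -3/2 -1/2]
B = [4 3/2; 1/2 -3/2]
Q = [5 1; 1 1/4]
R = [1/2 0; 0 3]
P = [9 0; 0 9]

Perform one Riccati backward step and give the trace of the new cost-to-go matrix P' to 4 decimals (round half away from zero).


BᵀP = [36.0000 4.5000; 13.5000 -13.5000]
S = R + BᵀPB = [1/2 0; 0 3] + [146.2500 47.2500; 47.2500 40.5000] = [146.7500 47.2500; 47.2500 43.5000]
BᵀPA = [101.2500 51.7500; 60.7500 27.0000]
K = S⁻¹·BᵀPA = [0.3695 0.2350; 0.9952 0.3655]
A−BK = [0.0291 0.0119; -0.1920 -0.0693]
AᵀP(A−BK) = [3.3788 1.2574; 1.2574 0.4728]
P' = Q + AᵀP(A−BK) = [8.3788 2.2574; 2.2574 0.7228]
tr(P') = 9.1016

9.1016


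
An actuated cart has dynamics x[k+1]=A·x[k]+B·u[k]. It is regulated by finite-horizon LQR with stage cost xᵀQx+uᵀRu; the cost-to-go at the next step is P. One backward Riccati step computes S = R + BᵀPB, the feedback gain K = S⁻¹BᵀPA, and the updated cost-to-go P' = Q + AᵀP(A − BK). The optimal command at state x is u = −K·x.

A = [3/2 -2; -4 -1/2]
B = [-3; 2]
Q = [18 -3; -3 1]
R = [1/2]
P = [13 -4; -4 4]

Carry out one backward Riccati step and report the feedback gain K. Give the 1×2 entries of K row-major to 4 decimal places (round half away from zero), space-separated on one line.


-0.8292 0.4628

BᵀP = [-47.0000 20.0000]
S = R + BᵀPB = [1/2] + [181.0000] = [181.5000]
BᵀPA = [-150.5000 84.0000]
K = S⁻¹·BᵀPA = [-0.8292 0.4628]
A−BK = [-0.9876 -0.6116; -2.3416 -1.4256]
AᵀP(A−BK) = [16.4552 9.6529; 9.6529 6.1240]
P' = Q + AᵀP(A−BK) = [34.4552 6.6529; 6.6529 7.1240]
tr(P') = 41.5792


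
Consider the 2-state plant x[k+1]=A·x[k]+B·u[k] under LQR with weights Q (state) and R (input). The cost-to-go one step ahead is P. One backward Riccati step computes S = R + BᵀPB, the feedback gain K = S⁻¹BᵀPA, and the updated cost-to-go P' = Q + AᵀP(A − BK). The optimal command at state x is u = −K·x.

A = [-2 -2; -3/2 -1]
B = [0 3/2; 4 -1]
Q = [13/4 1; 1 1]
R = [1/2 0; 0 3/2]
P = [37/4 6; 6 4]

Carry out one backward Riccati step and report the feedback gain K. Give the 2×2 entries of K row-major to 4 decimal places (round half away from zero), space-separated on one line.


-0.9805 -0.8593 -0.4379 -0.4287

BᵀP = [24.0000 16.0000; 7.8750 5.0000]
S = R + BᵀPB = [1/2 0; 0 3/2] + [64.0000 20.0000; 20.0000 6.8125] = [64.5000 20.0000; 20.0000 8.3125]
BᵀPA = [-72.0000 -64.0000; -23.2500 -20.7500]
K = S⁻¹·BᵀPA = [-0.9805 -0.8593; -0.4379 -0.4287]
A−BK = [-1.3431 -1.3569; 1.9840 2.0085]
AᵀP(A−BK) = [1.2231 1.1618; 1.1618 1.1081]
P' = Q + AᵀP(A−BK) = [4.4731 2.1618; 2.1618 2.1081]
tr(P') = 6.5812


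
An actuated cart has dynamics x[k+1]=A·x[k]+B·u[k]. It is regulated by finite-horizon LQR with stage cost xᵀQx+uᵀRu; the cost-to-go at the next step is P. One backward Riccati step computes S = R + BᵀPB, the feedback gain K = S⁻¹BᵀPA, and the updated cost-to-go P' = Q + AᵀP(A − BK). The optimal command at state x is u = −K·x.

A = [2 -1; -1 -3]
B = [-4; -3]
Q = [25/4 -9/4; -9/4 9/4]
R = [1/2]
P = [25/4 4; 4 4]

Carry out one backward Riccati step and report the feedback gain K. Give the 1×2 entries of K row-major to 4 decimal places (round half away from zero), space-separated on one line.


BᵀP = [-37.0000 -28.0000]
S = R + BᵀPB = [1/2] + [232.0000] = [232.5000]
BᵀPA = [-46.0000 121.0000]
K = S⁻¹·BᵀPA = [-0.1978 0.5204]
A−BK = [1.2086 1.0817; -1.5935 -1.4387]
AᵀP(A−BK) = [3.8989 3.4398; 3.4398 3.2780]
P' = Q + AᵀP(A−BK) = [10.1489 1.1898; 1.1898 5.5280]
tr(P') = 15.6769

-0.1978 0.5204


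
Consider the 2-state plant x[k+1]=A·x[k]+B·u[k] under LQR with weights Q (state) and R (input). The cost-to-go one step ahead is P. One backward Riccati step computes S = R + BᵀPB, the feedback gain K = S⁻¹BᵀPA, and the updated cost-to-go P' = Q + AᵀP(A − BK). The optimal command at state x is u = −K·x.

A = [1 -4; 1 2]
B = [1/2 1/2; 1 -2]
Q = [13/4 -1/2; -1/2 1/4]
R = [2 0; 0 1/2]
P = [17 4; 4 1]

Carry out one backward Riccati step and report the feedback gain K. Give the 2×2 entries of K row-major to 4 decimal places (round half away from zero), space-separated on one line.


1.3731 -3.8806 0.2090 -1.3731

BᵀP = [12.5000 3.0000; 0.5000 0.0000]
S = R + BᵀPB = [2 0; 0 1/2] + [9.2500 0.2500; 0.2500 0.2500] = [11.2500 0.2500; 0.2500 0.7500]
BᵀPA = [15.5000 -44.0000; 0.5000 -2.0000]
K = S⁻¹·BᵀPA = [1.3731 -3.8806; 0.2090 -1.3731]
A−BK = [0.2090 -1.3731; 0.0448 3.1343]
AᵀP(A−BK) = [4.6119 -13.1642; -13.1642 38.5075]
P' = Q + AᵀP(A−BK) = [7.8619 -13.6642; -13.6642 38.7575]
tr(P') = 46.6194


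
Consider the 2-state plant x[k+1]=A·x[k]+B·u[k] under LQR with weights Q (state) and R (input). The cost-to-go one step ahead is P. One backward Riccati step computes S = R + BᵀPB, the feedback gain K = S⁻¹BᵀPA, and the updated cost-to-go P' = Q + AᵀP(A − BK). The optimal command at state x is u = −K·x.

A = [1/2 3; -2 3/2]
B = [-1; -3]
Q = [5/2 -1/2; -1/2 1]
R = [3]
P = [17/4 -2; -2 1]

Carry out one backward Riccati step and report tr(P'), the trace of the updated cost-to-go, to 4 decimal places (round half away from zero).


29.8088

BᵀP = [1.7500 -1.0000]
S = R + BᵀPB = [3] + [1.2500] = [4.2500]
BᵀPA = [2.8750 3.7500]
K = S⁻¹·BᵀPA = [0.6765 0.8824]
A−BK = [1.1765 3.8824; 0.0294 4.1471]
AᵀP(A−BK) = [7.1176 11.3382; 11.3382 19.1912]
P' = Q + AᵀP(A−BK) = [9.6176 10.8382; 10.8382 20.1912]
tr(P') = 29.8088


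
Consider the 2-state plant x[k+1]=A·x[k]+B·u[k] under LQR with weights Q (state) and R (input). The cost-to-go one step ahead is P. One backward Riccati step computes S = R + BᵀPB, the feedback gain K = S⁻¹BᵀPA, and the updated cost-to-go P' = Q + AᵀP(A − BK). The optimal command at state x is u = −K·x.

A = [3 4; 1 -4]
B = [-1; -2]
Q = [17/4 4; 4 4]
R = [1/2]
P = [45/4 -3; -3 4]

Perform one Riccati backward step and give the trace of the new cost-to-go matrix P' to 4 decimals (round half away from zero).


408.0992

BᵀP = [-5.2500 -5.0000]
S = R + BᵀPB = [1/2] + [15.2500] = [15.7500]
BᵀPA = [-20.7500 -1.0000]
K = S⁻¹·BᵀPA = [-1.3175 -0.0635]
A−BK = [1.6825 3.9365; -1.6349 -4.1270]
AᵀP(A−BK) = [59.9127 141.6825; 141.6825 339.9365]
P' = Q + AᵀP(A−BK) = [64.1627 145.6825; 145.6825 343.9365]
tr(P') = 408.0992


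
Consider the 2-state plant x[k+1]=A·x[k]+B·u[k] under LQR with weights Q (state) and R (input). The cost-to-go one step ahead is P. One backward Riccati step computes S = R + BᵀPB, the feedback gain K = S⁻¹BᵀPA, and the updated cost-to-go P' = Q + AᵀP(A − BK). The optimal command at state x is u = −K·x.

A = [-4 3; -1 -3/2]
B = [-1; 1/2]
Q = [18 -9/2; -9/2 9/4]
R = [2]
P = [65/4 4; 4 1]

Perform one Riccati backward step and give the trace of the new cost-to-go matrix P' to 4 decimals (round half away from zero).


BᵀP = [-14.2500 -3.5000]
S = R + BᵀPB = [2] + [12.5000] = [14.5000]
BᵀPA = [60.5000 -37.5000]
K = S⁻¹·BᵀPA = [4.1724 -2.5862]
A−BK = [0.1724 0.4138; -3.0862 -0.2069]
AᵀP(A−BK) = [40.5690 -25.0345; -25.0345 15.5172]
P' = Q + AᵀP(A−BK) = [58.5690 -29.5345; -29.5345 17.7672]
tr(P') = 76.3362

76.3362


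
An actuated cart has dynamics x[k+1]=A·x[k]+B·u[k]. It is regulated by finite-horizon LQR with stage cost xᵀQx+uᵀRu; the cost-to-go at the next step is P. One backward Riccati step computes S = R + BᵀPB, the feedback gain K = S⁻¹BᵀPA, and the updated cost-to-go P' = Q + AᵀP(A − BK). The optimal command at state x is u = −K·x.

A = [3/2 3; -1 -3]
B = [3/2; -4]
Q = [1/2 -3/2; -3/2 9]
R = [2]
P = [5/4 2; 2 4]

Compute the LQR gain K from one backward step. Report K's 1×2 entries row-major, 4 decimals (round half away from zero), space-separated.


BᵀP = [-6.1250 -13.0000]
S = R + BᵀPB = [2] + [42.8125] = [44.8125]
BᵀPA = [3.8125 20.6250]
K = S⁻¹·BᵀPA = [0.0851 0.4603]
A−BK = [1.3724 2.3096; -0.6597 -1.1590]
AᵀP(A−BK) = [0.4881 0.8703; 0.8703 1.7573]
P' = Q + AᵀP(A−BK) = [0.9881 -0.6297; -0.6297 10.7573]
tr(P') = 11.7455

0.0851 0.4603


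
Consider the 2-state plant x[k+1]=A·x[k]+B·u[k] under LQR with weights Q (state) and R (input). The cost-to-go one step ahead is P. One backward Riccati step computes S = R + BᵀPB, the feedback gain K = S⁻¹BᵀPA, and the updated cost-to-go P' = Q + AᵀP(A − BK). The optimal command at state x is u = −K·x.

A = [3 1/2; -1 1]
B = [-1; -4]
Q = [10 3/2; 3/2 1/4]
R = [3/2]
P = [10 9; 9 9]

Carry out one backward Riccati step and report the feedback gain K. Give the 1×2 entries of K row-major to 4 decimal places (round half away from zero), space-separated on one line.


-0.4088 -0.2989

BᵀP = [-46.0000 -45.0000]
S = R + BᵀPB = [3/2] + [226.0000] = [227.5000]
BᵀPA = [-93.0000 -68.0000]
K = S⁻¹·BᵀPA = [-0.4088 -0.2989]
A−BK = [2.5912 0.2011; -2.6352 -0.1956]
AᵀP(A−BK) = [6.9824 0.7022; 0.7022 0.1747]
P' = Q + AᵀP(A−BK) = [16.9824 2.2022; 2.2022 0.4247]
tr(P') = 17.4071


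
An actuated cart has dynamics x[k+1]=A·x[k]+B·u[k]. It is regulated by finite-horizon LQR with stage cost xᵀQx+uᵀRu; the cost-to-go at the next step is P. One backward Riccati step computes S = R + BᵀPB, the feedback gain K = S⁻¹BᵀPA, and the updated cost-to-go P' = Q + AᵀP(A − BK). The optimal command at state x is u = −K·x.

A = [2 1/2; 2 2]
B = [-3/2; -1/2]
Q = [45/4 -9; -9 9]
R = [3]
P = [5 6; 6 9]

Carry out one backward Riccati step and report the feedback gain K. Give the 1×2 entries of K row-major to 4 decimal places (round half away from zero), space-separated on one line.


-1.8824 -1.2647

BᵀP = [-10.5000 -13.5000]
S = R + BᵀPB = [3] + [22.5000] = [25.5000]
BᵀPA = [-48.0000 -32.2500]
K = S⁻¹·BᵀPA = [-1.8824 -1.2647]
A−BK = [-0.8235 -1.3971; 1.0588 1.3676]
AᵀP(A−BK) = [13.6471 10.2941; 10.2941 8.4632]
P' = Q + AᵀP(A−BK) = [24.8971 1.2941; 1.2941 17.4632]
tr(P') = 42.3603


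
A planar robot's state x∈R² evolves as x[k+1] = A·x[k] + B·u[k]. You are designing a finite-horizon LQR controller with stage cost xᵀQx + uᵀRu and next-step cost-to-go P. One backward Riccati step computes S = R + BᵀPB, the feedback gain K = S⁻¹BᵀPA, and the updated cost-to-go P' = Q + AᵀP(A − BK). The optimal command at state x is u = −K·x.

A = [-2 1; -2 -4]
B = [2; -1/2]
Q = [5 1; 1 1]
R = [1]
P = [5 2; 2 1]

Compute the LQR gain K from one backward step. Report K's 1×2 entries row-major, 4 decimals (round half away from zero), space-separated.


-1.4493 -0.2899

BᵀP = [9.0000 3.5000]
S = R + BᵀPB = [1] + [16.2500] = [17.2500]
BᵀPA = [-25.0000 -5.0000]
K = S⁻¹·BᵀPA = [-1.4493 -0.2899]
A−BK = [0.8986 1.5797; -2.7246 -4.1449]
AᵀP(A−BK) = [3.7681 2.7536; 2.7536 3.5507]
P' = Q + AᵀP(A−BK) = [8.7681 3.7536; 3.7536 4.5507]
tr(P') = 13.3188


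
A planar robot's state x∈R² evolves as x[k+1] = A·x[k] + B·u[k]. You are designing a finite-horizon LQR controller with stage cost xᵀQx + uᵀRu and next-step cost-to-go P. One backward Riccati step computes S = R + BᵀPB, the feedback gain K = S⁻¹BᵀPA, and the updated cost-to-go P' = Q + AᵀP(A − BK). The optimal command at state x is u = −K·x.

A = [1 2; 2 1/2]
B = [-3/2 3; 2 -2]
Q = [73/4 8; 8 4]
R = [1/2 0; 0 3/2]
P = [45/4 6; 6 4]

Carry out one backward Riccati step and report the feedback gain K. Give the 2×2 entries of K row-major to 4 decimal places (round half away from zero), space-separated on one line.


BᵀP = [-4.8750 -1.0000; 21.7500 10.0000]
S = R + BᵀPB = [1/2 0; 0 3/2] + [5.3125 -12.6250; -12.6250 45.2500] = [5.8125 -12.6250; -12.6250 46.7500]
BᵀPA = [-6.8750 -10.2500; 41.7500 48.5000]
K = S⁻¹·BᵀPA = [1.8309 1.1850; 1.3875 1.3574]
A−BK = [-0.4161 -0.2949; 1.1132 0.8449]
AᵀP(A−BK) = [5.9099 4.9736; 4.9736 4.3102]
P' = Q + AᵀP(A−BK) = [24.1599 12.9736; 12.9736 8.3102]
tr(P') = 32.4700

1.8309 1.1850 1.3875 1.3574


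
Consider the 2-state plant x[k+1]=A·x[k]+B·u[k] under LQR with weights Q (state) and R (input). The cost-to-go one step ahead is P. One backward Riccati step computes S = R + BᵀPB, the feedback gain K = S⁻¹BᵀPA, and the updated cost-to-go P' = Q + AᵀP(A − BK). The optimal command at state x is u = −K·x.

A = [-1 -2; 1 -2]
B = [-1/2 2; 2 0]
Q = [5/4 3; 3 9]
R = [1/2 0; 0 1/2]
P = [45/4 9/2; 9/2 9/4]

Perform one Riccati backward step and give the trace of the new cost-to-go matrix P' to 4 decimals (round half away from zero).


11.6120

BᵀP = [3.3750 2.2500; 22.5000 9.0000]
S = R + BᵀPB = [1/2 0; 0 1/2] + [2.8125 6.7500; 6.7500 45.0000] = [3.3125 6.7500; 6.7500 45.5000]
BᵀPA = [-1.1250 -11.2500; -13.5000 -63.0000]
K = S⁻¹·BᵀPA = [0.3798 -0.8238; -0.3530 -1.2624]
A−BK = [-0.1040 0.1129; 0.2404 -0.3525]
AᵀP(A−BK) = [0.1611 0.0308; 0.0308 1.2009]
P' = Q + AᵀP(A−BK) = [1.4111 3.0308; 3.0308 10.2009]
tr(P') = 11.6120


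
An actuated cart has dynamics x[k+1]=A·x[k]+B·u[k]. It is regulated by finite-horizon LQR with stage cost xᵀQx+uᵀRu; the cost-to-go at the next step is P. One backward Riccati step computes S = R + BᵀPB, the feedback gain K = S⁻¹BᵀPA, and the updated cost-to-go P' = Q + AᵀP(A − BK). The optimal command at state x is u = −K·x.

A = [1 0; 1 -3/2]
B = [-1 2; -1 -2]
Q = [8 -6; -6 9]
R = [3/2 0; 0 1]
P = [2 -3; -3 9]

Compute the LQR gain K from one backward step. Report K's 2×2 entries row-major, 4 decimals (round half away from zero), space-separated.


BᵀP = [1.0000 -6.0000; 10.0000 -24.0000]
S = R + BᵀPB = [3/2 0; 0 1] + [5.0000 14.0000; 14.0000 68.0000] = [6.5000 14.0000; 14.0000 69.0000]
BᵀPA = [-5.0000 9.0000; -14.0000 36.0000]
K = S⁻¹·BᵀPA = [-0.5901 0.4634; -0.0832 0.4277]
A−BK = [0.5762 -0.3921; 0.2436 -0.1812]
AᵀP(A−BK) = [0.8851 -0.6950; -0.6950 0.6817]
P' = Q + AᵀP(A−BK) = [8.8851 -6.6950; -6.6950 9.6817]
tr(P') = 18.5668

-0.5901 0.4634 -0.0832 0.4277


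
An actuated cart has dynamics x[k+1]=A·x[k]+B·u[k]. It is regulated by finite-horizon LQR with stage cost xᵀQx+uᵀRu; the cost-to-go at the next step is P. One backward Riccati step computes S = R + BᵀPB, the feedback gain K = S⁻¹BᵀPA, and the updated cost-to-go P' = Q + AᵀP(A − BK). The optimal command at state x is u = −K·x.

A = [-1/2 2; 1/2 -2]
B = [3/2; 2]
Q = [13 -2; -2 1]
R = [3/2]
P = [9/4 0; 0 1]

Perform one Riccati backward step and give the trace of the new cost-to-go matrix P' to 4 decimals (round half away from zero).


27.0518

BᵀP = [3.3750 2.0000]
S = R + BᵀPB = [3/2] + [9.0625] = [10.5625]
BᵀPA = [-0.6875 2.7500]
K = S⁻¹·BᵀPA = [-0.0651 0.2604]
A−BK = [-0.4024 1.6095; 0.6302 -2.5207]
AᵀP(A−BK) = [0.7678 -3.0710; -3.0710 12.2840]
P' = Q + AᵀP(A−BK) = [13.7678 -5.0710; -5.0710 13.2840]
tr(P') = 27.0518


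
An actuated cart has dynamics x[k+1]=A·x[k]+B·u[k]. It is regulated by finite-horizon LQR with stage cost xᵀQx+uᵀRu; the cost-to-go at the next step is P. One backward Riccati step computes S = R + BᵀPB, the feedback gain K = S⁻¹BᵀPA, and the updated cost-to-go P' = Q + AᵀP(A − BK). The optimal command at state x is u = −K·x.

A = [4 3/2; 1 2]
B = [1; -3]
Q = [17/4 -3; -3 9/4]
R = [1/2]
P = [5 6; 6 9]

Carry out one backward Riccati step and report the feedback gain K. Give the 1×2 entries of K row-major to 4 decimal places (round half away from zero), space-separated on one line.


-1.4455 -1.2178

BᵀP = [-13.0000 -21.0000]
S = R + BᵀPB = [1/2] + [50.0000] = [50.5000]
BᵀPA = [-73.0000 -61.5000]
K = S⁻¹·BᵀPA = [-1.4455 -1.2178]
A−BK = [5.4455 2.7178; -3.3366 -1.6535]
AᵀP(A−BK) = [31.4752 16.0990; 16.0990 8.3540]
P' = Q + AᵀP(A−BK) = [35.7252 13.0990; 13.0990 10.6040]
tr(P') = 46.3292
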